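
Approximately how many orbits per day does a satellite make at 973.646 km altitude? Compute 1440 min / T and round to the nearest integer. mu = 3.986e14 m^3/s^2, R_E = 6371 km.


r = 7.344646e+06 m
T = 2*pi*sqrt(r^3/mu) = 6264.2275 s = 104.4038 min
revs/day = 1440 / 104.4038 = 13.7926
Rounded: 14 revolutions per day

14 revolutions per day


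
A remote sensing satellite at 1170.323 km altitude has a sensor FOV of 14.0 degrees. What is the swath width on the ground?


FOV = 14.0 deg = 0.2443461 rad
swath = 2 * alt * tan(FOV/2) = 2 * 1170.323 * tan(0.122173)
swath = 2 * 1170.323 * 0.1227846
swath = 287.3952 km

287.3952 km


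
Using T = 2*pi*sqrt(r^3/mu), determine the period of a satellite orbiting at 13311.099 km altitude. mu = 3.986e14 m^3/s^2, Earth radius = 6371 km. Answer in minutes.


r = 19682.0990 km = 1.9682099e+07 m
T = 2*pi*sqrt(r^3/mu) = 2*pi*sqrt(7.6245503e+21 / 3.986e14)
T = 27480.1019 s = 458.0017 min

458.0017 minutes


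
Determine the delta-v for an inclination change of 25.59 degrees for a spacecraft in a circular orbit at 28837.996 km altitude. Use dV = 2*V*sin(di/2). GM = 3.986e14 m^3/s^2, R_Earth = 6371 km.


r = 35208.9960 km = 3.5208996e+07 m
V = sqrt(mu/r) = 3364.6650 m/s
di = 25.59 deg = 0.4466298 rad
dV = 2*V*sin(di/2) = 2*3364.6650*sin(0.2233149)
dV = 1490.3003 m/s = 1.4903 km/s

1.4903 km/s


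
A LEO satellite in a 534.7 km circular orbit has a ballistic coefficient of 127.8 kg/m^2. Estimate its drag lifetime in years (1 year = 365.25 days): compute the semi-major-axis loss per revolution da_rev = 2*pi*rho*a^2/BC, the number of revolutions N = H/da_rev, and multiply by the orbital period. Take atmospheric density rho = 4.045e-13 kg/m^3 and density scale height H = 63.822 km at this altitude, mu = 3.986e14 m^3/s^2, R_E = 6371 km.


a = R_E + alt = 6905.7000 km = 6.9057e+06 m
da_rev = 2*pi*rho*a^2/BC = 2*pi*4.045e-13*(6.9057e+06)^2/127.8 = 0.948381243 m per revolution
N = H/da_rev = 63822.0000 m / 0.948381243 m = 67295.7215 revolutions
P = 2*pi*sqrt(a^3/mu) = 5711.1397 s
lifetime = N*P = 67295.7215 * 5711.1397 = 3.8433527e+08 s = 4448.3248 days
years = 4448.3248 / 365.25 = 12.1788 years

12.1788 years


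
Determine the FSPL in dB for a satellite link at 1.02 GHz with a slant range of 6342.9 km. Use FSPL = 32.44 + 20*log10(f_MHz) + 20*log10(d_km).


f = 1.02 GHz = 1020.0000 MHz
d = 6342.9 km
FSPL = 32.44 + 20*log10(1020.0000) + 20*log10(6342.9)
FSPL = 32.44 + 60.1720 + 76.0458
FSPL = 168.6578 dB

168.6578 dB


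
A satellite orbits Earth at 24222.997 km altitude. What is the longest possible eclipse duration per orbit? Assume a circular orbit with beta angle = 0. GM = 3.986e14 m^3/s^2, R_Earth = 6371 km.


r = 30593.9970 km
T = 887.5939 min
Eclipse fraction = arcsin(R_E/r)/pi = arcsin(6371.0000/30593.9970)/pi
= arcsin(0.2082435)/pi = 0.06677464
Eclipse duration = 0.06677464 * 887.5939 = 59.2688 min

59.2688 minutes


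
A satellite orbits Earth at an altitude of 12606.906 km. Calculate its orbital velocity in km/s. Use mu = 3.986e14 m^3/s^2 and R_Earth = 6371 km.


r = R_E + alt = 6371.0 + 12606.906 = 18977.9060 km = 1.8977906e+07 m
v = sqrt(mu/r) = sqrt(3.986e14 / 1.8977906e+07) = 4582.9435 m/s = 4.5829 km/s

4.5829 km/s


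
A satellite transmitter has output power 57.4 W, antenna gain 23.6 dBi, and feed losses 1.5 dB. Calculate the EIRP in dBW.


Pt = 57.4 W = 17.5891 dBW
EIRP = Pt_dBW + Gt - losses = 17.5891 + 23.6 - 1.5 = 39.6891 dBW

39.6891 dBW


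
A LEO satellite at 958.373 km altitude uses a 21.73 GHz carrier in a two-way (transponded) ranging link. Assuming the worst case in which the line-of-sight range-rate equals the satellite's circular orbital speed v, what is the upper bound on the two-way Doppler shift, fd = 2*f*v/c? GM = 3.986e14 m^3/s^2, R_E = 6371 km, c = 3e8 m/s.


r = 7.329373e+06 m
v = sqrt(mu/r) = 7374.5451 m/s (worst-case radial velocity)
f = 21.73 GHz = 2.173e+10 Hz
fd = 2*f*v/c = 2*2.173e+10*7374.5451/3.0e+08
fd = 1.0683258e+06 Hz

1.0683e+06 Hz


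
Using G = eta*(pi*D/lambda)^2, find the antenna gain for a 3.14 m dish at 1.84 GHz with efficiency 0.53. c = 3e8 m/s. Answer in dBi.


lambda = c/f = 3e8 / 1.84e+09 = 0.1630435 m
G = eta*(pi*D/lambda)^2 = 0.53*(pi*3.14/0.1630435)^2
G = 1940.1176 (linear)
G = 10*log10(1940.1176) = 32.8783 dBi

32.8783 dBi


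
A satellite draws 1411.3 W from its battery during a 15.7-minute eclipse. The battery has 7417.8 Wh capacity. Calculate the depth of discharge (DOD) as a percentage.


E_used = P * t / 60 = 1411.3 * 15.7 / 60 = 369.2902 Wh
DOD = E_used / E_total * 100 = 369.2902 / 7417.8 * 100
DOD = 4.9784 %

4.9784 %


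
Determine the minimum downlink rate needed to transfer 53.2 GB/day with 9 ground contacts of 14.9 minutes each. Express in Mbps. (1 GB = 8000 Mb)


total contact time = 9 * 14.9 * 60 = 8046.0000 s
data = 53.2 GB = 425600.0000 Mb
rate = 425600.0000 / 8046.0000 = 52.8958 Mbps

52.8958 Mbps


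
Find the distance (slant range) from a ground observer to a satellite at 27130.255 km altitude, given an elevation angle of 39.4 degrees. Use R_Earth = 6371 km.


h = 27130.255 km, el = 39.4 deg
d = -R_E*sin(el) + sqrt((R_E*sin(el))^2 + 2*R_E*h + h^2)
d = -6371.0000*sin(0.6876597) + sqrt((6371.0000*0.6347305)^2 + 2*6371.0000*27130.255 + 27130.255^2)
d = 29093.6833 km

29093.6833 km


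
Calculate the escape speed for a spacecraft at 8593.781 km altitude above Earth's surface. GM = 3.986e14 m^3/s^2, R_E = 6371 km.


r = 6371.0 + 8593.781 = 14964.7810 km = 1.4964781e+07 m
v_esc = sqrt(2*mu/r) = sqrt(2*3.986e14 / 1.4964781e+07)
v_esc = 7298.7496 m/s = 7.2987 km/s

7.2987 km/s


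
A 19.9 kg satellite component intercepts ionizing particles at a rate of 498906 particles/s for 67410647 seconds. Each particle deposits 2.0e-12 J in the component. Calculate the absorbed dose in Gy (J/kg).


Total energy deposited = rate * time * E_per
  = 498906 * 67410647 * 2.0e-12 = 67.2632 J
Dose = E_total / mass = 67.2632 / 19.9
Dose = 3.3801 Gy

3.3801 Gy


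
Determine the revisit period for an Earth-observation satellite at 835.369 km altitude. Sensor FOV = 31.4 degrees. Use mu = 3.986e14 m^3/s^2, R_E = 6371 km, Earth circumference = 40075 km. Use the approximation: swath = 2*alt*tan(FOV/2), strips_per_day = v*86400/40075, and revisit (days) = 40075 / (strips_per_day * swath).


swath = 2*835.369*tan(0.2740167) = 469.6233 km
v = sqrt(mu/r) = 7437.2161 m/s = 7.4372 km/s
strips/day = v*86400/40075 = 7.4372*86400/40075 = 16.0343
coverage/day = strips * swath = 16.0343 * 469.6233 = 7530.0909 km
revisit = 40075 / 7530.0909 = 5.3220 days

5.3220 days


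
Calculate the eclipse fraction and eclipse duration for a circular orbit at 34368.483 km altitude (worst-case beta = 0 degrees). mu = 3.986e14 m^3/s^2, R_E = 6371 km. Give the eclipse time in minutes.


r = 40739.4830 km
T = 1363.9022 min
Eclipse fraction = arcsin(R_E/r)/pi = arcsin(6371.0000/40739.4830)/pi
= arcsin(0.1563839)/pi = 0.04998371
Eclipse duration = 0.04998371 * 1363.9022 = 68.1729 min

68.1729 minutes


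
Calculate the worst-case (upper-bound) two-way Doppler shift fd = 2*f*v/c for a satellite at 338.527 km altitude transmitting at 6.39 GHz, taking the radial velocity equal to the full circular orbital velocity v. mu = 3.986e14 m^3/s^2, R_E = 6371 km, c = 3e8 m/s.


r = 6.709527e+06 m
v = sqrt(mu/r) = 7707.6626 m/s (worst-case radial velocity)
f = 6.39 GHz = 6.39e+09 Hz
fd = 2*f*v/c = 2*6.39e+09*7707.6626/3.0e+08
fd = 328346.4263 Hz

328346.4263 Hz


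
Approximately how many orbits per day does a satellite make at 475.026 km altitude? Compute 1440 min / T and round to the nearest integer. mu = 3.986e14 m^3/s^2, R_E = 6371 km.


r = 6.846026e+06 m
T = 2*pi*sqrt(r^3/mu) = 5637.2726 s = 93.9545 min
revs/day = 1440 / 93.9545 = 15.3266
Rounded: 15 revolutions per day

15 revolutions per day


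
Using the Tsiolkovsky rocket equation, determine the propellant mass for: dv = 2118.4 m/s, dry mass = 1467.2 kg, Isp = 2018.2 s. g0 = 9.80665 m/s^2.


ve = Isp * g0 = 2018.2 * 9.80665 = 19791.781030 m/s
mass ratio = exp(dv/ve) = exp(2118.4/19791.781030) = 1.11297246
m_prop = m_dry * (mr - 1) = 1467.2 * (1.11297246 - 1)
m_prop = 165.7532 kg

165.7532 kg


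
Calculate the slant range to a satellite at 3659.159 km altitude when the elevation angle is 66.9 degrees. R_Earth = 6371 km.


h = 3659.159 km, el = 66.9 deg
d = -R_E*sin(el) + sqrt((R_E*sin(el))^2 + 2*R_E*h + h^2)
d = -6371.0000*sin(1.1676) + sqrt((6371.0000*0.9198215)^2 + 2*6371.0000*3659.159 + 3659.159^2)
d = 3853.5287 km

3853.5287 km


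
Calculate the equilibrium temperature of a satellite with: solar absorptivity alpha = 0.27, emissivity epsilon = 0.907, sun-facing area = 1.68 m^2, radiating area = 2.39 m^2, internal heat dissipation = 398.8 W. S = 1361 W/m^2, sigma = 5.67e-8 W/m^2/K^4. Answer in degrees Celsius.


Numerator = alpha*S*A_sun + Q_int = 0.27*1361*1.68 + 398.8 = 1016.1496 W
Denominator = eps*sigma*A_rad = 0.907*5.67e-8*2.39 = 1.2291029e-07 W/K^4
T^4 = 8.2674086e+09 K^4
T = 301.5382 K = 28.3882 C

28.3882 degrees Celsius


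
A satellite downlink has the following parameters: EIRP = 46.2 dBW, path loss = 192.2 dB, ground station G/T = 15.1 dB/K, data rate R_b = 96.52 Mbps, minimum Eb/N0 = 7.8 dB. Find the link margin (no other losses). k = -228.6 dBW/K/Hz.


C/N0 = EIRP - FSPL + G/T - k = 46.2 - 192.2 + 15.1 - (-228.6)
C/N0 = 97.7000 dB-Hz
R_b = 96.52 Mbps = 9.652e+07 bps -> 10*log10(R_b) = 79.8462 dB-Hz
Eb/N0 = C/N0 - 10*log10(R_b) = 97.7000 - 79.8462 = 17.8538 dB
Margin = Eb/N0 - Eb/N0_req = 17.8538 - 7.8 = 10.0538 dB (link closes)

10.0538 dB


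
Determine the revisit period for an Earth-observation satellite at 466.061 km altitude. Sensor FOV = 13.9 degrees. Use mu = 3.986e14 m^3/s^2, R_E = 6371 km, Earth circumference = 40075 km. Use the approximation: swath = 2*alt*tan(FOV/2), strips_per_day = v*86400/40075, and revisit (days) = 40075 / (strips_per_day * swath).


swath = 2*466.061*tan(0.1213004) = 113.6246 km
v = sqrt(mu/r) = 7635.4374 m/s = 7.6354 km/s
strips/day = v*86400/40075 = 7.6354*86400/40075 = 16.4617
coverage/day = strips * swath = 16.4617 * 113.6246 = 1870.4515 km
revisit = 40075 / 1870.4515 = 21.4253 days

21.4253 days


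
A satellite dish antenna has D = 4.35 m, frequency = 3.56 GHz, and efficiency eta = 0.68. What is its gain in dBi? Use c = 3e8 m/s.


lambda = c/f = 3e8 / 3.56e+09 = 0.08426966 m
G = eta*(pi*D/lambda)^2 = 0.68*(pi*4.35/0.08426966)^2
G = 17883.1763 (linear)
G = 10*log10(17883.1763) = 42.5244 dBi

42.5244 dBi


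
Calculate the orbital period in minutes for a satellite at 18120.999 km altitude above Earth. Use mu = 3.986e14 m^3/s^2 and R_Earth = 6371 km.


r = 24491.9990 km = 2.4491999e+07 m
T = 2*pi*sqrt(r^3/mu) = 2*pi*sqrt(1.4691722e+22 / 3.986e14)
T = 38145.8741 s = 635.7646 min

635.7646 minutes


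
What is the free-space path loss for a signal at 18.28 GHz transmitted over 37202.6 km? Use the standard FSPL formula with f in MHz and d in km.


f = 18.28 GHz = 18280.0000 MHz
d = 37202.6 km
FSPL = 32.44 + 20*log10(18280.0000) + 20*log10(37202.6)
FSPL = 32.44 + 85.2395 + 91.4115
FSPL = 209.0910 dB

209.0910 dB


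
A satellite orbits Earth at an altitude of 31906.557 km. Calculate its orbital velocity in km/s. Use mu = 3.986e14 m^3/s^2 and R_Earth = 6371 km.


r = R_E + alt = 6371.0 + 31906.557 = 38277.5570 km = 3.8277557e+07 m
v = sqrt(mu/r) = sqrt(3.986e14 / 3.8277557e+07) = 3226.9820 m/s = 3.2270 km/s

3.2270 km/s


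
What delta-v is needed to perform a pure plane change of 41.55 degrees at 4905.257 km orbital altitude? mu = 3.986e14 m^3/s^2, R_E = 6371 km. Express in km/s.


r = 11276.2570 km = 1.1276257e+07 m
V = sqrt(mu/r) = 5945.4696 m/s
di = 41.55 deg = 0.7251843 rad
dV = 2*V*sin(di/2) = 2*5945.4696*sin(0.3625922)
dV = 4217.7047 m/s = 4.2177 km/s

4.2177 km/s


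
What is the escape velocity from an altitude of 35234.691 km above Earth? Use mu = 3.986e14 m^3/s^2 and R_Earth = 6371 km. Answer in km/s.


r = 6371.0 + 35234.691 = 41605.6910 km = 4.1605691e+07 m
v_esc = sqrt(2*mu/r) = sqrt(2*3.986e14 / 4.1605691e+07)
v_esc = 4377.3097 m/s = 4.3773 km/s

4.3773 km/s


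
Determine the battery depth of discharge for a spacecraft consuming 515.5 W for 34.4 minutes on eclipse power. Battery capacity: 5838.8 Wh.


E_used = P * t / 60 = 515.5 * 34.4 / 60 = 295.5533 Wh
DOD = E_used / E_total * 100 = 295.5533 / 5838.8 * 100
DOD = 5.0619 %

5.0619 %


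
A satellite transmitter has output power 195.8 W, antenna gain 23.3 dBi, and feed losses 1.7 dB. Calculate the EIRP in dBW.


Pt = 195.8 W = 22.9181 dBW
EIRP = Pt_dBW + Gt - losses = 22.9181 + 23.3 - 1.7 = 44.5181 dBW

44.5181 dBW


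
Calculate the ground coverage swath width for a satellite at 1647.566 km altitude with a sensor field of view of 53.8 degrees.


FOV = 53.8 deg = 0.9389871 rad
swath = 2 * alt * tan(FOV/2) = 2 * 1647.566 * tan(0.4694936)
swath = 2 * 1647.566 * 0.507329
swath = 1671.7159 km

1671.7159 km


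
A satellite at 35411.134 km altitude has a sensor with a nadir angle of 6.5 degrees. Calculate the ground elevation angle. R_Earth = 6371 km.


r = R_E + alt = 41782.1340 km
Law of sines in the satellite / Earth-center / ground-point triangle:
  sin(nadir)/R_E = sin(90 + el)/r  =>  cos(el) = (r/R_E)*sin(nadir)
cos(el) = (41782.1340 / 6371.0000) * sin(6.5 deg) = 0.7424065
el = arccos(0.7424065) = 42.0632 deg
(Earth-central angle = 90 - nadir - el = 41.4368 deg)

42.0632 degrees


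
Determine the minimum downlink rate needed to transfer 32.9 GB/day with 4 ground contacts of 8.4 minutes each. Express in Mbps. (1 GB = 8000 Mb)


total contact time = 4 * 8.4 * 60 = 2016.0000 s
data = 32.9 GB = 263200.0000 Mb
rate = 263200.0000 / 2016.0000 = 130.5556 Mbps

130.5556 Mbps


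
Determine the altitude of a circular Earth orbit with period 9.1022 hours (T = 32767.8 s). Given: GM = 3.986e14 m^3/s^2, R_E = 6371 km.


T = 32767.8 s
r = (mu*T^2/(4*pi^2))^(1/3) = (3.986e14 * 32767.8^2 / (4*pi^2))^(1/3)
r = 2.2132172e+07 m = 22132.1723 km
alt = r - R_E = 22132.1723 - 6371 = 15761.1723 km

15761.1723 km


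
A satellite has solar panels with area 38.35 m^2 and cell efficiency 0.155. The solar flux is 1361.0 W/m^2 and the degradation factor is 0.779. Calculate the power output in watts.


P = area * eta * S * degradation
P = 38.35 * 0.155 * 1361.0 * 0.779
P = 6302.2068 W

6302.2068 W


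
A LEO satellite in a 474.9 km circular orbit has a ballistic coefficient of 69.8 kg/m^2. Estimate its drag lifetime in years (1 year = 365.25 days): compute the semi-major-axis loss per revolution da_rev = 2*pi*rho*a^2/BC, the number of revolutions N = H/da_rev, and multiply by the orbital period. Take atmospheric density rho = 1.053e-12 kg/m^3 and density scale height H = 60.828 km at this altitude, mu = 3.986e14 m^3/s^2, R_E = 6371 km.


a = R_E + alt = 6845.9000 km = 6.8459e+06 m
da_rev = 2*pi*rho*a^2/BC = 2*pi*1.053e-12*(6.8459e+06)^2/69.8 = 4.442362 m per revolution
N = H/da_rev = 60828.0000 m / 4.442362 m = 13692.7166 revolutions
P = 2*pi*sqrt(a^3/mu) = 5637.1170 s
lifetime = N*P = 13692.7166 * 5637.1170 = 7.7187445e+07 s = 893.3732 days
years = 893.3732 / 365.25 = 2.4459 years

2.4459 years


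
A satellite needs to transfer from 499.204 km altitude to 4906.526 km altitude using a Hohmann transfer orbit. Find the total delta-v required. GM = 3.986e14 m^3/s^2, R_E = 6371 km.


r1 = 6870.2040 km = 6.870204e+06 m
r2 = 11277.5260 km = 1.1277526e+07 m
dv1 = sqrt(mu/r1)*(sqrt(2*r2/(r1+r2)) - 1) = 874.7012 m/s
dv2 = sqrt(mu/r2)*(1 - sqrt(2*r1/(r1+r2))) = 772.0409 m/s
total dv = |dv1| + |dv2| = 874.7012 + 772.0409 = 1646.7421 m/s = 1.6467 km/s

1.6467 km/s


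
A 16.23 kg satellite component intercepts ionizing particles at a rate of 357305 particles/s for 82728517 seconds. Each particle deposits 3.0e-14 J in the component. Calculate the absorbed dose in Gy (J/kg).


Total energy deposited = rate * time * E_per
  = 357305 * 82728517 * 3.0e-14 = 0.8867794 J
Dose = E_total / mass = 0.8867794 / 16.23
Dose = 0.05463829 Gy

0.0546 Gy


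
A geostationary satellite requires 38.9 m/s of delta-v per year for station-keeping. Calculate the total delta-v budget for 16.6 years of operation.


dV = rate * years = 38.9 * 16.6
dV = 645.7400 m/s

645.7400 m/s


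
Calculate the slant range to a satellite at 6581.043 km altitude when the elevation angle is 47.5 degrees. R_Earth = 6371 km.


h = 6581.043 km, el = 47.5 deg
d = -R_E*sin(el) + sqrt((R_E*sin(el))^2 + 2*R_E*h + h^2)
d = -6371.0000*sin(0.8290314) + sqrt((6371.0000*0.7372773)^2 + 2*6371.0000*6581.043 + 6581.043^2)
d = 7518.7550 km

7518.7550 km


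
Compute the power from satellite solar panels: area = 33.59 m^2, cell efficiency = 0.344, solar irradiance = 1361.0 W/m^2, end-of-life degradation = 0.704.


P = area * eta * S * degradation
P = 33.59 * 0.344 * 1361.0 * 0.704
P = 11071.3156 W

11071.3156 W


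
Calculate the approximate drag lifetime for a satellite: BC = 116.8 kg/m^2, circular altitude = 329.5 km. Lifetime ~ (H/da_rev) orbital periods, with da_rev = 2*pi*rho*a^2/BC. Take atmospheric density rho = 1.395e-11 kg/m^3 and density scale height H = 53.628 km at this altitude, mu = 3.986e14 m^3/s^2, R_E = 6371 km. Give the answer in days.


a = R_E + alt = 6700.5000 km = 6.7005e+06 m
da_rev = 2*pi*rho*a^2/BC = 2*pi*1.395e-11*(6.7005e+06)^2/116.8 = 33.691912 m per revolution
N = H/da_rev = 53628.0000 m / 33.691912 m = 1591.7173 revolutions
P = 2*pi*sqrt(a^3/mu) = 5458.4840 s
lifetime = N*P = 1591.7173 * 5458.4840 = 8.6883635e+06 s = 100.5598 days

100.5598 days


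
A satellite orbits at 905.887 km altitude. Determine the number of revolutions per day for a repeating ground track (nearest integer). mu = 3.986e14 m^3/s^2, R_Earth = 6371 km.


r = 7.276887e+06 m
T = 2*pi*sqrt(r^3/mu) = 6177.7406 s = 102.9623 min
revs/day = 1440 / 102.9623 = 13.9857
Rounded: 14 revolutions per day

14 revolutions per day


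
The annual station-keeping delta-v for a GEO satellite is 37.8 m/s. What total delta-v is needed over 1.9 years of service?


dV = rate * years = 37.8 * 1.9
dV = 71.8200 m/s

71.8200 m/s


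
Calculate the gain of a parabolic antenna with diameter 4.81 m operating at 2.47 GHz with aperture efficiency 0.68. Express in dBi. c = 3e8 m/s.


lambda = c/f = 3e8 / 2.47e+09 = 0.1214575 m
G = eta*(pi*D/lambda)^2 = 0.68*(pi*4.81/0.1214575)^2
G = 10525.6811 (linear)
G = 10*log10(10525.6811) = 40.2225 dBi

40.2225 dBi


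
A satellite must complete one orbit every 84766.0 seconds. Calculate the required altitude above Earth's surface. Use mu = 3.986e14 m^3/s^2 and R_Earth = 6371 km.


T = 84766.0 s
r = (mu*T^2/(4*pi^2))^(1/3) = (3.986e14 * 84766.0^2 / (4*pi^2))^(1/3)
r = 4.1706811e+07 m = 41706.8105 km
alt = r - R_E = 41706.8105 - 6371 = 35335.8105 km

35335.8105 km


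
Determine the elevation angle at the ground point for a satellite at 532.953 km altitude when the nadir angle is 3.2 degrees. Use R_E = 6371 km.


r = R_E + alt = 6903.9530 km
Law of sines in the satellite / Earth-center / ground-point triangle:
  sin(nadir)/R_E = sin(90 + el)/r  =>  cos(el) = (r/R_E)*sin(nadir)
cos(el) = (6903.9530 / 6371.0000) * sin(3.2 deg) = 0.06049114
el = arccos(0.06049114) = 86.5320 deg
(Earth-central angle = 90 - nadir - el = 0.2680042 deg)

86.5320 degrees


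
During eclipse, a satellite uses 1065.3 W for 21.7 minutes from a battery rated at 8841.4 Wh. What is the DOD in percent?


E_used = P * t / 60 = 1065.3 * 21.7 / 60 = 385.2835 Wh
DOD = E_used / E_total * 100 = 385.2835 / 8841.4 * 100
DOD = 4.3577 %

4.3577 %


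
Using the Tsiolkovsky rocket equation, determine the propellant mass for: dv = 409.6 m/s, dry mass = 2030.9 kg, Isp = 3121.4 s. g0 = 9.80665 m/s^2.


ve = Isp * g0 = 3121.4 * 9.80665 = 30610.477310 m/s
mass ratio = exp(dv/ve) = exp(409.6/30610.477310) = 1.01347097
m_prop = m_dry * (mr - 1) = 2030.9 * (1.01347097 - 1)
m_prop = 27.3582 kg

27.3582 kg


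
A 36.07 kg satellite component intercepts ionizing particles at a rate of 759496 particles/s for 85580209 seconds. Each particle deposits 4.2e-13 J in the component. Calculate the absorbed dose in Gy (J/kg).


Total energy deposited = rate * time * E_per
  = 759496 * 85580209 * 4.2e-13 = 27.2991 J
Dose = E_total / mass = 27.2991 / 36.07
Dose = 0.7568363 Gy

0.7568 Gy


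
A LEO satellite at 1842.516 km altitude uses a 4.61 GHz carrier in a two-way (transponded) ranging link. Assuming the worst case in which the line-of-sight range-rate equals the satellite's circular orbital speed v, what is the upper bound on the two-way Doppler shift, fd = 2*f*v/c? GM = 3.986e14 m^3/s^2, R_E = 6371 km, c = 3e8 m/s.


r = 8.213516e+06 m
v = sqrt(mu/r) = 6966.3308 m/s (worst-case radial velocity)
f = 4.61 GHz = 4.61e+09 Hz
fd = 2*f*v/c = 2*4.61e+09*6966.3308/3.0e+08
fd = 214098.5666 Hz

214098.5666 Hz


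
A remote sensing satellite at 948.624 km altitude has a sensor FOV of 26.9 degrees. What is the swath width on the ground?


FOV = 26.9 deg = 0.4694936 rad
swath = 2 * alt * tan(FOV/2) = 2 * 948.624 * tan(0.2347468)
swath = 2 * 948.624 * 0.239156
swath = 453.7382 km

453.7382 km


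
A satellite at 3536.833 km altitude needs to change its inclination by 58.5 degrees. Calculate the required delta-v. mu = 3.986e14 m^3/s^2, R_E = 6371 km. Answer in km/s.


r = 9907.8330 km = 9.907833e+06 m
V = sqrt(mu/r) = 6342.7750 m/s
di = 58.5 deg = 1.0210 rad
dV = 2*V*sin(di/2) = 2*6342.7750*sin(0.5105088)
dV = 6198.4292 m/s = 6.1984 km/s

6.1984 km/s


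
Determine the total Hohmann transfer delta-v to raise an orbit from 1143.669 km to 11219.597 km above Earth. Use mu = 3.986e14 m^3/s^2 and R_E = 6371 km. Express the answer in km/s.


r1 = 7514.6690 km = 7.514669e+06 m
r2 = 17590.5970 km = 1.7590597e+07 m
dv1 = sqrt(mu/r1)*(sqrt(2*r2/(r1+r2)) - 1) = 1338.5175 m/s
dv2 = sqrt(mu/r2)*(1 - sqrt(2*r1/(r1+r2))) = 1077.1146 m/s
total dv = |dv1| + |dv2| = 1338.5175 + 1077.1146 = 2415.6321 m/s = 2.4156 km/s

2.4156 km/s


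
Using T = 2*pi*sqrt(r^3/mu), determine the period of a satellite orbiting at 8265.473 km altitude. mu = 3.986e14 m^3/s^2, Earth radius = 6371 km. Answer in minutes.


r = 14636.4730 km = 1.4636473e+07 m
T = 2*pi*sqrt(r^3/mu) = 2*pi*sqrt(3.1355181e+21 / 3.986e14)
T = 17622.4333 s = 293.7072 min

293.7072 minutes


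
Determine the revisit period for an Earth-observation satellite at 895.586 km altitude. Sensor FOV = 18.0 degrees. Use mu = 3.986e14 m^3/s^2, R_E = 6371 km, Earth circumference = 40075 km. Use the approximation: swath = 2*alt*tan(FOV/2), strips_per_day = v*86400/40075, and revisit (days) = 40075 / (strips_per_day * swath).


swath = 2*895.586*tan(0.1570796) = 283.6938 km
v = sqrt(mu/r) = 7406.3365 m/s = 7.4063 km/s
strips/day = v*86400/40075 = 7.4063*86400/40075 = 15.9677
coverage/day = strips * swath = 15.9677 * 283.6938 = 4529.9505 km
revisit = 40075 / 4529.9505 = 8.8467 days

8.8467 days


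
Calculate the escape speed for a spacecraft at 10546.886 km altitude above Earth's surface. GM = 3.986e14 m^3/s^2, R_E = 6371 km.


r = 6371.0 + 10546.886 = 16917.8860 km = 1.6917886e+07 m
v_esc = sqrt(2*mu/r) = sqrt(2*3.986e14 / 1.6917886e+07)
v_esc = 6864.5267 m/s = 6.8645 km/s

6.8645 km/s


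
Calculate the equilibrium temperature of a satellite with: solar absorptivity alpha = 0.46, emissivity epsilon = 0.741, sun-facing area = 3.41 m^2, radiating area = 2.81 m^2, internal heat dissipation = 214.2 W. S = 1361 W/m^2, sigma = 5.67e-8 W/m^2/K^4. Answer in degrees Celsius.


Numerator = alpha*S*A_sun + Q_int = 0.46*1361*3.41 + 214.2 = 2349.0646 W
Denominator = eps*sigma*A_rad = 0.741*5.67e-8*2.81 = 1.1806131e-07 W/K^4
T^4 = 1.989699e+10 K^4
T = 375.5751 K = 102.4251 C

102.4251 degrees Celsius


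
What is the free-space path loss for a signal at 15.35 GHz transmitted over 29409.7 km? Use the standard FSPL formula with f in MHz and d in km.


f = 15.35 GHz = 15350.0000 MHz
d = 29409.7 km
FSPL = 32.44 + 20*log10(15350.0000) + 20*log10(29409.7)
FSPL = 32.44 + 83.7222 + 89.3698
FSPL = 205.5320 dB

205.5320 dB


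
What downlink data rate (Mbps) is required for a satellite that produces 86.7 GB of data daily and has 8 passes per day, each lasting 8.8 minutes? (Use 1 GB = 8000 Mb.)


total contact time = 8 * 8.8 * 60 = 4224.0000 s
data = 86.7 GB = 693600.0000 Mb
rate = 693600.0000 / 4224.0000 = 164.2045 Mbps

164.2045 Mbps


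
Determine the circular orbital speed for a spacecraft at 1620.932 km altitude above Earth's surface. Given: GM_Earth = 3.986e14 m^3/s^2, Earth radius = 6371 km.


r = R_E + alt = 6371.0 + 1620.932 = 7991.9320 km = 7.991932e+06 m
v = sqrt(mu/r) = sqrt(3.986e14 / 7.991932e+06) = 7062.2446 m/s = 7.0622 km/s

7.0622 km/s


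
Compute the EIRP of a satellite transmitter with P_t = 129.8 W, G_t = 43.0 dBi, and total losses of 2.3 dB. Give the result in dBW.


Pt = 129.8 W = 21.1327 dBW
EIRP = Pt_dBW + Gt - losses = 21.1327 + 43.0 - 2.3 = 61.8327 dBW

61.8327 dBW


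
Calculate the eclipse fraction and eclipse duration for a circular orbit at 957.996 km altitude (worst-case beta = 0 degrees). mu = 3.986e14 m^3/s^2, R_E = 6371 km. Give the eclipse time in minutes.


r = 7328.9960 km
T = 104.0703 min
Eclipse fraction = arcsin(R_E/r)/pi = arcsin(6371.0000/7328.9960)/pi
= arcsin(0.8692869)/pi = 0.3354215
Eclipse duration = 0.3354215 * 104.0703 = 34.9074 min

34.9074 minutes


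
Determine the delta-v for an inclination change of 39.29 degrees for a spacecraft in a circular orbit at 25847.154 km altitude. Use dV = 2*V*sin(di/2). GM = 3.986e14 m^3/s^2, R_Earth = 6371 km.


r = 32218.1540 km = 3.2218154e+07 m
V = sqrt(mu/r) = 3517.3722 m/s
di = 39.29 deg = 0.6857399 rad
dV = 2*V*sin(di/2) = 2*3517.3722*sin(0.3428699)
dV = 2365.0202 m/s = 2.3650 km/s

2.3650 km/s


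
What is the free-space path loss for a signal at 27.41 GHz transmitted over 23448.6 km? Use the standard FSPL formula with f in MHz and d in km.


f = 27.41 GHz = 27410.0000 MHz
d = 23448.6 km
FSPL = 32.44 + 20*log10(27410.0000) + 20*log10(23448.6)
FSPL = 32.44 + 88.7582 + 87.4023
FSPL = 208.6005 dB

208.6005 dB


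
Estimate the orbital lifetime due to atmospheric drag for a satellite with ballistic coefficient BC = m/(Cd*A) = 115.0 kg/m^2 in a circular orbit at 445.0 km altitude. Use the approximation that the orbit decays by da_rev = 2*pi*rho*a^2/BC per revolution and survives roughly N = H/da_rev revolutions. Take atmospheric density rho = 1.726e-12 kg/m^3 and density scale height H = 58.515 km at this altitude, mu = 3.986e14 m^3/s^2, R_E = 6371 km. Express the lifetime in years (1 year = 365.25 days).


a = R_E + alt = 6816.0000 km = 6.816e+06 m
da_rev = 2*pi*rho*a^2/BC = 2*pi*1.726e-12*(6.816e+06)^2/115.0 = 4.381088 m per revolution
N = H/da_rev = 58515.0000 m / 4.381088 m = 13356.2711 revolutions
P = 2*pi*sqrt(a^3/mu) = 5600.2265 s
lifetime = N*P = 13356.2711 * 5600.2265 = 7.4798144e+07 s = 865.7193 days
years = 865.7193 / 365.25 = 2.3702 years

2.3702 years


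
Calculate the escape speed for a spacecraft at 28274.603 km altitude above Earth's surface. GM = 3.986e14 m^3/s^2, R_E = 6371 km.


r = 6371.0 + 28274.603 = 34645.6030 km = 3.4645603e+07 m
v_esc = sqrt(2*mu/r) = sqrt(2*3.986e14 / 3.4645603e+07)
v_esc = 4796.8880 m/s = 4.7969 km/s

4.7969 km/s


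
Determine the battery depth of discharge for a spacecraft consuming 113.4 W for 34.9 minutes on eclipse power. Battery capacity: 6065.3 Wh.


E_used = P * t / 60 = 113.4 * 34.9 / 60 = 65.9610 Wh
DOD = E_used / E_total * 100 = 65.9610 / 6065.3 * 100
DOD = 1.0875 %

1.0875 %


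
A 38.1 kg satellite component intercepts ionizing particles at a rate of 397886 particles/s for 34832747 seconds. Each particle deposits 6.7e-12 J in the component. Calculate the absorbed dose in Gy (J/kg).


Total energy deposited = rate * time * E_per
  = 397886 * 34832747 * 6.7e-12 = 92.8584 J
Dose = E_total / mass = 92.8584 / 38.1
Dose = 2.4372 Gy

2.4372 Gy


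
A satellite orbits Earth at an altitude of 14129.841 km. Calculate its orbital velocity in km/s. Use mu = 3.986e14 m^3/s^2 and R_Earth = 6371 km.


r = R_E + alt = 6371.0 + 14129.841 = 20500.8410 km = 2.0500841e+07 m
v = sqrt(mu/r) = sqrt(3.986e14 / 2.0500841e+07) = 4409.4336 m/s = 4.4094 km/s

4.4094 km/s


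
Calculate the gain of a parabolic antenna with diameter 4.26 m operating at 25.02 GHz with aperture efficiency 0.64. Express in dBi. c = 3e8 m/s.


lambda = c/f = 3e8 / 2.502e+10 = 0.01199041 m
G = eta*(pi*D/lambda)^2 = 0.64*(pi*4.26/0.01199041)^2
G = 797316.9905 (linear)
G = 10*log10(797316.9905) = 59.0163 dBi

59.0163 dBi


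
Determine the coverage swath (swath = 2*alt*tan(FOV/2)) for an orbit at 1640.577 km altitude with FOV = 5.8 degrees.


FOV = 5.8 deg = 0.1012291 rad
swath = 2 * alt * tan(FOV/2) = 2 * 1640.577 * tan(0.05061455)
swath = 2 * 1640.577 * 0.05065781
swath = 166.2161 km

166.2161 km


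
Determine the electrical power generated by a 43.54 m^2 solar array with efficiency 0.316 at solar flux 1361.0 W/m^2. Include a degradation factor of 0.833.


P = area * eta * S * degradation
P = 43.54 * 0.316 * 1361.0 * 0.833
P = 15598.3490 W

15598.3490 W


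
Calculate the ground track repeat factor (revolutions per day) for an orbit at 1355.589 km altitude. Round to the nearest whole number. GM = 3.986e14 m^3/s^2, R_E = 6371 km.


r = 7.726589e+06 m
T = 2*pi*sqrt(r^3/mu) = 6759.1633 s = 112.6527 min
revs/day = 1440 / 112.6527 = 12.7826
Rounded: 13 revolutions per day

13 revolutions per day


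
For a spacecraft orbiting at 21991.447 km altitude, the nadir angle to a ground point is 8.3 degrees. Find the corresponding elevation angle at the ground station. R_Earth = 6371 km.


r = R_E + alt = 28362.4470 km
Law of sines in the satellite / Earth-center / ground-point triangle:
  sin(nadir)/R_E = sin(90 + el)/r  =>  cos(el) = (r/R_E)*sin(nadir)
cos(el) = (28362.4470 / 6371.0000) * sin(8.3 deg) = 0.6426456
el = arccos(0.6426456) = 50.0106 deg
(Earth-central angle = 90 - nadir - el = 31.6894 deg)

50.0106 degrees


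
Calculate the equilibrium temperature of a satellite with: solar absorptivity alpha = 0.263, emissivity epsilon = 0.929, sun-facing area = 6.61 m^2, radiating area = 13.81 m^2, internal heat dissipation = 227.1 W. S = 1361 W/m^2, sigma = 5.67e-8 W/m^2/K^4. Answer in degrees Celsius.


Numerator = alpha*S*A_sun + Q_int = 0.263*1361*6.61 + 227.1 = 2593.1032 W
Denominator = eps*sigma*A_rad = 0.929*5.67e-8*13.81 = 7.2743208e-07 W/K^4
T^4 = 3.5647359e+09 K^4
T = 244.3469 K = -28.8031 C

-28.8031 degrees Celsius


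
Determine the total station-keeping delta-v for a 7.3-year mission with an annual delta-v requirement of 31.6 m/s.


dV = rate * years = 31.6 * 7.3
dV = 230.6800 m/s

230.6800 m/s


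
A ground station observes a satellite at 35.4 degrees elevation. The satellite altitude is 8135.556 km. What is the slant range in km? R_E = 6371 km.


h = 8135.556 km, el = 35.4 deg
d = -R_E*sin(el) + sqrt((R_E*sin(el))^2 + 2*R_E*h + h^2)
d = -6371.0000*sin(0.6178466) + sqrt((6371.0000*0.5792812)^2 + 2*6371.0000*8135.556 + 8135.556^2)
d = 9854.5485 km

9854.5485 km


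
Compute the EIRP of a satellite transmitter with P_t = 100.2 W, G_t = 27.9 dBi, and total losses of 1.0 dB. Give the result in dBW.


Pt = 100.2 W = 20.0087 dBW
EIRP = Pt_dBW + Gt - losses = 20.0087 + 27.9 - 1.0 = 46.9087 dBW

46.9087 dBW


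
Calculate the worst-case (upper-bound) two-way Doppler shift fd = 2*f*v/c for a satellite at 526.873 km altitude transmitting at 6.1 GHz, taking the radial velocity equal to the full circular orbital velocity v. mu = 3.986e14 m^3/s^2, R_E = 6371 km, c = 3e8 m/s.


r = 6.897873e+06 m
v = sqrt(mu/r) = 7601.7057 m/s (worst-case radial velocity)
f = 6.1 GHz = 6.1e+09 Hz
fd = 2*f*v/c = 2*6.1e+09*7601.7057/3.0e+08
fd = 309136.0306 Hz

309136.0306 Hz


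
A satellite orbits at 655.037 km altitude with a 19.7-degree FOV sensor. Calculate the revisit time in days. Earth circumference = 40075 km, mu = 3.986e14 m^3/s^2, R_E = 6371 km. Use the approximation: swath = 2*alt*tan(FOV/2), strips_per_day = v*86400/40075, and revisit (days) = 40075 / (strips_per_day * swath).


swath = 2*655.037*tan(0.1719149) = 227.4666 km
v = sqrt(mu/r) = 7532.0541 m/s = 7.5321 km/s
strips/day = v*86400/40075 = 7.5321*86400/40075 = 16.2388
coverage/day = strips * swath = 16.2388 * 227.4666 = 3693.7824 km
revisit = 40075 / 3693.7824 = 10.8493 days

10.8493 days


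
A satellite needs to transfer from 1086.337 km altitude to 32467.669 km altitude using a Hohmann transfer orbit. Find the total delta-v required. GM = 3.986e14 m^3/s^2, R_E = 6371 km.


r1 = 7457.3370 km = 7.457337e+06 m
r2 = 38838.6690 km = 3.8838669e+07 m
dv1 = sqrt(mu/r1)*(sqrt(2*r2/(r1+r2)) - 1) = 2159.0481 m/s
dv2 = sqrt(mu/r2)*(1 - sqrt(2*r1/(r1+r2))) = 1385.2613 m/s
total dv = |dv1| + |dv2| = 2159.0481 + 1385.2613 = 3544.3094 m/s = 3.5443 km/s

3.5443 km/s


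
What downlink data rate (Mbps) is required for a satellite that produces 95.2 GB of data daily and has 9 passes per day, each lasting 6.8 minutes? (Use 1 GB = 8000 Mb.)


total contact time = 9 * 6.8 * 60 = 3672.0000 s
data = 95.2 GB = 761600.0000 Mb
rate = 761600.0000 / 3672.0000 = 207.4074 Mbps

207.4074 Mbps


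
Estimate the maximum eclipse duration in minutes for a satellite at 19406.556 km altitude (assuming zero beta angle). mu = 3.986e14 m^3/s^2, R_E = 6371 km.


r = 25777.5560 km
T = 686.4716 min
Eclipse fraction = arcsin(R_E/r)/pi = arcsin(6371.0000/25777.5560)/pi
= arcsin(0.247153)/pi = 0.07949502
Eclipse duration = 0.07949502 * 686.4716 = 54.5711 min

54.5711 minutes


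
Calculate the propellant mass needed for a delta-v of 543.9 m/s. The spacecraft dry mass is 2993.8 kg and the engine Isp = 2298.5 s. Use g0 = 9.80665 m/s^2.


ve = Isp * g0 = 2298.5 * 9.80665 = 22540.585025 m/s
mass ratio = exp(dv/ve) = exp(543.9/22540.585025) = 1.02442329
m_prop = m_dry * (mr - 1) = 2993.8 * (1.02442329 - 1)
m_prop = 73.1184 kg

73.1184 kg


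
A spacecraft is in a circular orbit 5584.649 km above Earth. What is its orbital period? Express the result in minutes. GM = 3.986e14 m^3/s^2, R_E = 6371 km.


r = 11955.6490 km = 1.1955649e+07 m
T = 2*pi*sqrt(r^3/mu) = 2*pi*sqrt(1.7089111e+21 / 3.986e14)
T = 13009.8100 s = 216.8302 min

216.8302 minutes


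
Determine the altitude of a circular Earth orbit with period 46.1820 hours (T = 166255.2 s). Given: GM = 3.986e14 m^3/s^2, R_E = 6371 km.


T = 166255.2 s
r = (mu*T^2/(4*pi^2))^(1/3) = (3.986e14 * 166255.2^2 / (4*pi^2))^(1/3)
r = 6.5349561e+07 m = 65349.5615 km
alt = r - R_E = 65349.5615 - 6371 = 58978.5615 km

58978.5615 km


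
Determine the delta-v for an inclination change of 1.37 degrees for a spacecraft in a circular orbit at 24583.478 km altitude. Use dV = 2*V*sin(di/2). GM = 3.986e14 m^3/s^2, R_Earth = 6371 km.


r = 30954.4780 km = 3.0954478e+07 m
V = sqrt(mu/r) = 3588.4500 m/s
di = 1.37 deg = 0.02391101 rad
dV = 2*V*sin(di/2) = 2*3588.4500*sin(0.01195551)
dV = 85.8014 m/s = 0.08580142 km/s

0.0858 km/s


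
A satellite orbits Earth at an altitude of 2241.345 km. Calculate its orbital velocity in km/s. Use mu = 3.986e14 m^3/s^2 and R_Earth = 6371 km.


r = R_E + alt = 6371.0 + 2241.345 = 8612.3450 km = 8.612345e+06 m
v = sqrt(mu/r) = sqrt(3.986e14 / 8.612345e+06) = 6803.1170 m/s = 6.8031 km/s

6.8031 km/s


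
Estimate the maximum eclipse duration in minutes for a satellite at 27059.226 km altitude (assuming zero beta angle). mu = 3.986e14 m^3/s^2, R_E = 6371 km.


r = 33430.2260 km
T = 1013.8389 min
Eclipse fraction = arcsin(R_E/r)/pi = arcsin(6371.0000/33430.2260)/pi
= arcsin(0.190576)/pi = 0.06103557
Eclipse duration = 0.06103557 * 1013.8389 = 61.8802 min

61.8802 minutes


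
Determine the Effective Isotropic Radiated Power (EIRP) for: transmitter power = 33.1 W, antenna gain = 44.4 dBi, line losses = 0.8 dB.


Pt = 33.1 W = 15.1983 dBW
EIRP = Pt_dBW + Gt - losses = 15.1983 + 44.4 - 0.8 = 58.7983 dBW

58.7983 dBW


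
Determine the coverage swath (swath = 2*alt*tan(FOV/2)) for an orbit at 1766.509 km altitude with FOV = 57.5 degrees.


FOV = 57.5 deg = 1.0036 rad
swath = 2 * alt * tan(FOV/2) = 2 * 1766.509 * tan(0.5017822)
swath = 2 * 1766.509 * 0.5486188
swath = 1938.2800 km

1938.2800 km


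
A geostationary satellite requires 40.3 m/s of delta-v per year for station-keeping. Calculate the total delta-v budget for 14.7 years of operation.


dV = rate * years = 40.3 * 14.7
dV = 592.4100 m/s

592.4100 m/s


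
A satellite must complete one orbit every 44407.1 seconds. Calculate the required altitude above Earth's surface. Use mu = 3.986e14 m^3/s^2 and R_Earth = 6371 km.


T = 44407.1 s
r = (mu*T^2/(4*pi^2))^(1/3) = (3.986e14 * 44407.1^2 / (4*pi^2))^(1/3)
r = 2.710363e+07 m = 27103.6301 km
alt = r - R_E = 27103.6301 - 6371 = 20732.6301 km

20732.6301 km


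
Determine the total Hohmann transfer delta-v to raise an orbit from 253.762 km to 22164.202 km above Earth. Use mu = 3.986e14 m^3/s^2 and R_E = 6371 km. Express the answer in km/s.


r1 = 6624.7620 km = 6.624762e+06 m
r2 = 28535.2020 km = 2.8535202e+07 m
dv1 = sqrt(mu/r1)*(sqrt(2*r2/(r1+r2)) - 1) = 2125.6370 m/s
dv2 = sqrt(mu/r2)*(1 - sqrt(2*r1/(r1+r2))) = 1443.1534 m/s
total dv = |dv1| + |dv2| = 2125.6370 + 1443.1534 = 3568.7903 m/s = 3.5688 km/s

3.5688 km/s


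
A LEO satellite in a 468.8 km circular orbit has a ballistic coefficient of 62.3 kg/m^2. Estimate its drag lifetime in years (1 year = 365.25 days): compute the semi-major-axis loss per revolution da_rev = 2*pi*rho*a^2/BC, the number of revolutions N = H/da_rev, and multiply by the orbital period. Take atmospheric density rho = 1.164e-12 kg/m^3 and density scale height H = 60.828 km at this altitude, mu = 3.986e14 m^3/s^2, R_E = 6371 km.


a = R_E + alt = 6839.8000 km = 6.8398e+06 m
da_rev = 2*pi*rho*a^2/BC = 2*pi*1.164e-12*(6.8398e+06)^2/62.3 = 5.492014 m per revolution
N = H/da_rev = 60828.0000 m / 5.492014 m = 11075.7190 revolutions
P = 2*pi*sqrt(a^3/mu) = 5629.5843 s
lifetime = N*P = 11075.7190 * 5629.5843 = 6.2351694e+07 s = 721.6631 days
years = 721.6631 / 365.25 = 1.9758 years

1.9758 years


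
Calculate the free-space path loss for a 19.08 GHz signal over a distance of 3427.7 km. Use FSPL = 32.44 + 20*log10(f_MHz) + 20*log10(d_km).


f = 19.08 GHz = 19080.0000 MHz
d = 3427.7 km
FSPL = 32.44 + 20*log10(19080.0000) + 20*log10(3427.7)
FSPL = 32.44 + 85.6116 + 70.7001
FSPL = 188.7516 dB

188.7516 dB


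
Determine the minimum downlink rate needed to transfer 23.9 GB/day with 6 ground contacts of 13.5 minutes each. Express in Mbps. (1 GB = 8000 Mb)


total contact time = 6 * 13.5 * 60 = 4860.0000 s
data = 23.9 GB = 191200.0000 Mb
rate = 191200.0000 / 4860.0000 = 39.3416 Mbps

39.3416 Mbps


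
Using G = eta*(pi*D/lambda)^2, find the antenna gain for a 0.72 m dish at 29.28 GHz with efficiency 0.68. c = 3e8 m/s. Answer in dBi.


lambda = c/f = 3e8 / 2.928e+10 = 0.0102459 m
G = eta*(pi*D/lambda)^2 = 0.68*(pi*0.72/0.0102459)^2
G = 33141.5859 (linear)
G = 10*log10(33141.5859) = 45.2037 dBi

45.2037 dBi


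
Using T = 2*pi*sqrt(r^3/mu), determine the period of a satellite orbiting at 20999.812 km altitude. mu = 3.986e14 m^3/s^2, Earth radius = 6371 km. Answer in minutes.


r = 27370.8120 km = 2.7370812e+07 m
T = 2*pi*sqrt(r^3/mu) = 2*pi*sqrt(2.0505154e+22 / 3.986e14)
T = 45065.3495 s = 751.0892 min

751.0892 minutes


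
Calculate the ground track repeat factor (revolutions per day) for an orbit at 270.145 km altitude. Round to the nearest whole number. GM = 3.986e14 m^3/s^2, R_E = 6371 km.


r = 6.641145e+06 m
T = 2*pi*sqrt(r^3/mu) = 5386.1155 s = 89.7686 min
revs/day = 1440 / 89.7686 = 16.0412
Rounded: 16 revolutions per day

16 revolutions per day


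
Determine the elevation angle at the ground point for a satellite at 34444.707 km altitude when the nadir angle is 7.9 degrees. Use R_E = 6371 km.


r = R_E + alt = 40815.7070 km
Law of sines in the satellite / Earth-center / ground-point triangle:
  sin(nadir)/R_E = sin(90 + el)/r  =>  cos(el) = (r/R_E)*sin(nadir)
cos(el) = (40815.7070 / 6371.0000) * sin(7.9 deg) = 0.8805362
el = arccos(0.8805362) = 28.2929 deg
(Earth-central angle = 90 - nadir - el = 53.8071 deg)

28.2929 degrees
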